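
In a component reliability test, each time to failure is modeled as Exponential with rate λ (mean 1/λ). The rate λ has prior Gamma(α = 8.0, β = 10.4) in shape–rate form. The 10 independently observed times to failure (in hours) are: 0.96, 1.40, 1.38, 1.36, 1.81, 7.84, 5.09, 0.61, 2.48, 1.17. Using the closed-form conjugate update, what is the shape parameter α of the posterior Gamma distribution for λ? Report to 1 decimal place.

18.0

With a Gamma(shape α, rate β) prior on the exponential rate λ, the posterior after n observations with total T = Σxᵢ is Gamma(α+n, β+T).
Sum of observations T = 24.10 hours; n = 10.
Posterior: Gamma(8.0+10, 10.4+24.10) = Gamma(18.0, 34.50).
Posterior α = 18.0.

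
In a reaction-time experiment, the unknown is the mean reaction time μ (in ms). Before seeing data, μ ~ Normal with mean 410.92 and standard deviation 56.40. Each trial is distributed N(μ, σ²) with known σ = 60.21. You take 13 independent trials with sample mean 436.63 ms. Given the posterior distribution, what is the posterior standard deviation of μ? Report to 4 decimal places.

16.0121

For Normal data with known variance σ², a Normal(μ₀, σ₀²) prior on μ is conjugate. Posterior precision = 1/σ₀² + n/σ²; posterior mean is the precision-weighted average of μ₀ and x̄.
σ₀² = 56.40² = 3180.96, σ² = 60.21² = 3625.2441; σ² + n·σ₀² = 3625.2441 + 13·3180.96 = 44977.7241.
Posterior precision = 1/σ₀² + n/σ² = 1/3180.96 + 13/3625.2441 = (σ² + n·σ₀²)/(σ₀²σ²) = 44977.7241/(3180.96·3625.2441); posterior variance σₙ² = σ₀²σ²/(σ² + n·σ₀²) = 3180.96·3625.2441/44977.7241 = 256.388172.
Posterior SD = √σₙ² = √(3180.96·3625.2441/44977.7241) = 16.0121.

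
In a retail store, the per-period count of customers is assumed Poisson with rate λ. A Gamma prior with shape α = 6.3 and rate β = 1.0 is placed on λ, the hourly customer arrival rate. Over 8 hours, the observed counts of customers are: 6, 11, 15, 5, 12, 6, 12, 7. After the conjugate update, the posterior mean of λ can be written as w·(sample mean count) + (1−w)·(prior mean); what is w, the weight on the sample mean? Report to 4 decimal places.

0.8889

With a Gamma(shape α, rate β) prior, the Poisson likelihood is conjugate: the posterior is Gamma(α + ΣXᵢ, β + n).
Posterior mean = (α₀+S)/(β₀+n) = [n/(β₀+n)]·(S/n) + [β₀/(β₀+n)]·(α₀/β₀), so only n and β₀ enter the weight.
Weight on data w = n/(β₀+n) = 8/(1.0+8) = 8/9.0 = 0.8889.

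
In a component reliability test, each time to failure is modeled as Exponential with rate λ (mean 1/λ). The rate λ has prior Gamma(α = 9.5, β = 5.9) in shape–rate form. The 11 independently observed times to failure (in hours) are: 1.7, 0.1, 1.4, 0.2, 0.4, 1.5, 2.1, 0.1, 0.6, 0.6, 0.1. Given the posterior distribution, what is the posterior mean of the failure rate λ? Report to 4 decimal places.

1.3946

With a Gamma(shape α, rate β) prior on the exponential rate λ, the posterior after n observations with total T = Σxᵢ is Gamma(α+n, β+T).
Sum of observations T = 8.8 hours; n = 11.
Posterior: Gamma(9.5+11, 5.9+8.8) = Gamma(20.5, 14.7).
Posterior mean of λ = α/β = 20.5/14.7 = 1.3946.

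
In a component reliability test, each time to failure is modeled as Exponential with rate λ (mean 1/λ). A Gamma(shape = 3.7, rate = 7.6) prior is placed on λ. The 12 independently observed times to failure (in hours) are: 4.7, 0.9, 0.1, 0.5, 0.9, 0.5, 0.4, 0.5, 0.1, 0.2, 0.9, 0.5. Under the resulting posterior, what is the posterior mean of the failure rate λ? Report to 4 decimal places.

With a Gamma(shape α, rate β) prior on the exponential rate λ, the posterior after n observations with total T = Σxᵢ is Gamma(α+n, β+T).
Sum of observations T = 10.2 hours; n = 12.
Posterior: Gamma(3.7+12, 7.6+10.2) = Gamma(15.7, 17.8).
Posterior mean of λ = α/β = 15.7/17.8 = 0.8820.

0.8820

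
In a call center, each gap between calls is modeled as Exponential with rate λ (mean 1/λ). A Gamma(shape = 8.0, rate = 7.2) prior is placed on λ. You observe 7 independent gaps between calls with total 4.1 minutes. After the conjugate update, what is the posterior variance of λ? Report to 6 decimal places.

0.117472

With a Gamma(shape α, rate β) prior on the exponential rate λ, the posterior after n observations with total T = Σxᵢ is Gamma(α+n, β+T).
Posterior: Gamma(8.0+7, 7.2+4.1) = Gamma(15.0, 11.3).
Var = α/β² = 0.117472.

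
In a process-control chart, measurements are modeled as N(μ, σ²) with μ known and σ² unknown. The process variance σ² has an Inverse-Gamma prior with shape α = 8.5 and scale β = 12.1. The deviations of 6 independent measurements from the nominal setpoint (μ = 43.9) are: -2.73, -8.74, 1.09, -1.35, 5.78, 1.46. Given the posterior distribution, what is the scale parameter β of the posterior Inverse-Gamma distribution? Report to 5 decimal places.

73.29555

With known mean μ and an Inverse-Gamma(α, β) prior on σ², the Normal likelihood is conjugate: posterior is Inv-Gamma(α + n/2, β + Σ(xᵢ−μ)²/2).
Σ(xᵢ−μ)² = (-2.73)² + (-8.74)² + (1.09)² + (-1.35)² + (5.78)² + (1.46)² = 122.3911.
Posterior: Inv-Gamma(8.5 + 6/2, 12.1 + 122.3911/2) = Inv-Gamma(11.50, 73.29555).
Posterior β = 73.29555.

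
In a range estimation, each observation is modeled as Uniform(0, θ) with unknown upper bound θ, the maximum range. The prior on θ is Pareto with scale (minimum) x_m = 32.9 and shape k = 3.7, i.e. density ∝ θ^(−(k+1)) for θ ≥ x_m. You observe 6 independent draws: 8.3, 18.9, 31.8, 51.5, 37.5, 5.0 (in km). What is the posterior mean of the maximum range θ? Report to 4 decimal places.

A Pareto(scale x_m, shape k) prior on the upper bound θ of Uniform(0, θ) is conjugate: posterior is Pareto(max(x_m, max xᵢ), k + n).
Sample maximum = 51.5; prior scale x_m = 32.9 → posterior scale = max = 51.5.
Posterior shape = 3.7 + 6 = 9.7.
E[θ|data] = k·x_m/(k−1) = 9.7·51.5/8.7 = 57.4195.

57.4195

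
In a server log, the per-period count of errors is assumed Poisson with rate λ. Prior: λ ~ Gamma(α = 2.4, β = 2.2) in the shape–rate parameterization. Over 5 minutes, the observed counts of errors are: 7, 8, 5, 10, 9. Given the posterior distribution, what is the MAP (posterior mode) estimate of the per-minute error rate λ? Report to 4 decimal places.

With a Gamma(shape α, rate β) prior, the Poisson likelihood is conjugate: the posterior is Gamma(α + ΣXᵢ, β + n).
Sum of counts S = 39 over n = 5 minutes.
Posterior: Gamma(α+S, β+n) = Gamma(2.4+39, 2.2+5) = Gamma(41.4, 7.2).
Mode of Gamma(α,β) for α≥1 is (α−1)/β = 40.4/7.2 = 5.6111.

5.6111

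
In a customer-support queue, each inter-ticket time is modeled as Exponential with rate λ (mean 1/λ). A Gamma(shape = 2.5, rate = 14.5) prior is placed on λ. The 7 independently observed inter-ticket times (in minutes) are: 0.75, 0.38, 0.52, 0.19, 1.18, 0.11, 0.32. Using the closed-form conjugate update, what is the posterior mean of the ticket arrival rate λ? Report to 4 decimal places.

0.5292

With a Gamma(shape α, rate β) prior on the exponential rate λ, the posterior after n observations with total T = Σxᵢ is Gamma(α+n, β+T).
Sum of observations T = 3.45 minutes; n = 7.
Posterior: Gamma(2.5+7, 14.5+3.45) = Gamma(9.5, 17.95).
Posterior mean of λ = α/β = 9.5/17.95 = 0.5292.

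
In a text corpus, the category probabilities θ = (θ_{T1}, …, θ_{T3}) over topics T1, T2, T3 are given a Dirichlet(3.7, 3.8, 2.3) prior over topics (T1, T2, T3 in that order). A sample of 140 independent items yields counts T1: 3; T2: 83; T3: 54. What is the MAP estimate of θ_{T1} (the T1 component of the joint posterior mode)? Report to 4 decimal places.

The Dirichlet prior is conjugate to the Multinomial likelihood: each posterior αⱼ = prior αⱼ + observed count nⱼ.
Posterior concentration: (6.7, 86.8, 56.3), total = 149.8.
Joint mode component: (α_{T1}−1)/(Σα−K) = 5.7/146.8 = 0.0388.

0.0388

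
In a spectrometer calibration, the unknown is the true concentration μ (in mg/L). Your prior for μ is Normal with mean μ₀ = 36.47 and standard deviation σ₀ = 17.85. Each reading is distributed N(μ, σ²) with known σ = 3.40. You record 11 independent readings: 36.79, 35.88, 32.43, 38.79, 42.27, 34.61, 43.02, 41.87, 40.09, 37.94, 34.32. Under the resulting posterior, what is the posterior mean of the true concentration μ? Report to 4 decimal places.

For Normal data with known variance σ², a Normal(μ₀, σ₀²) prior on μ is conjugate. Posterior precision = 1/σ₀² + n/σ²; posterior mean is the precision-weighted average of μ₀ and x̄.
Σxᵢ = 36.79 + 35.88 + 32.43 + 38.79 + 42.27 + 34.61 + 43.02 + 41.87 + 40.09 + 37.94 + 34.32 = 418.01, so n·x̄ = 418.01.
σ₀² = 17.85² = 318.6225, σ² = 3.40² = 11.56; σ² + n·σ₀² = 11.56 + 11·318.6225 = 3516.4075.
Posterior mean = (μ₀/σ₀² + n·x̄/σ²)/(1/σ₀² + n/σ²) = (σ²·μ₀ + σ₀²·n·x̄)/(σ² + n·σ₀²) = (11.56·36.47 + 318.6225·418.01)/3516.4075 = 133608.984425/3516.4075 = 37.9959.

37.9959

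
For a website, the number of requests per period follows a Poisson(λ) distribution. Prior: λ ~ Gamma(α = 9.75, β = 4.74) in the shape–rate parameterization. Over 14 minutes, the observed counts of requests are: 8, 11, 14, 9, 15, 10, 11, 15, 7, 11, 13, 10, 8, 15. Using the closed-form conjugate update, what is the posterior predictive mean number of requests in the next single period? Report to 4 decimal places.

With a Gamma(shape α, rate β) prior, the Poisson likelihood is conjugate: the posterior is Gamma(α + ΣXᵢ, β + n).
Sum of counts S = 157 over n = 14 minutes.
Posterior: Gamma(α+S, β+n) = Gamma(9.75+157, 4.74+14) = Gamma(166.75, 18.74).
The predictive distribution for one future period is NegBinom with mean α/β = 8.8981.

8.8981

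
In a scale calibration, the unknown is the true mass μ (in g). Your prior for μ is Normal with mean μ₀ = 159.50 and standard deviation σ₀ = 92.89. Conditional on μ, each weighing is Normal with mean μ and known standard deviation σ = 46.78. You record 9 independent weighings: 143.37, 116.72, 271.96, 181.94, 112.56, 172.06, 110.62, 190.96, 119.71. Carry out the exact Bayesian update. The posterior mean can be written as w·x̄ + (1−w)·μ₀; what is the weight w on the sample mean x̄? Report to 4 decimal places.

0.9726

For Normal data with known variance σ², a Normal(μ₀, σ₀²) prior on μ is conjugate. Posterior precision = 1/σ₀² + n/σ²; posterior mean is the precision-weighted average of μ₀ and x̄.
σ₀² = 92.89² = 8628.5521, σ² = 46.78² = 2188.3684. Prior precision 1/σ₀² = 1/8628.5521; data precision n/σ² = 9/2188.3684.
w = (n/σ²)/(1/σ₀² + n/σ²) = n·σ₀²/(σ² + n·σ₀²) = 9·8628.5521/(2188.3684 + 9·8628.5521) = 77656.9689/79845.3373 = 0.9726.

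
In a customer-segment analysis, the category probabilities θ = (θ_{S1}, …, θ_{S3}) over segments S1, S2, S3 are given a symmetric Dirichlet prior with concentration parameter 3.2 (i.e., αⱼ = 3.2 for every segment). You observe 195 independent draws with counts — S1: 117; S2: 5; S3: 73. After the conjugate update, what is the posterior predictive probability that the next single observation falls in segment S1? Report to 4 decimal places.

0.5875

The Dirichlet prior is conjugate to the Multinomial likelihood: each posterior αⱼ = prior αⱼ + observed count nⱼ.
Posterior concentration: (120.2, 8.2, 76.2), total = 204.6.
P(next = S1 | data) = α_{S1}/Σα = 0.5875.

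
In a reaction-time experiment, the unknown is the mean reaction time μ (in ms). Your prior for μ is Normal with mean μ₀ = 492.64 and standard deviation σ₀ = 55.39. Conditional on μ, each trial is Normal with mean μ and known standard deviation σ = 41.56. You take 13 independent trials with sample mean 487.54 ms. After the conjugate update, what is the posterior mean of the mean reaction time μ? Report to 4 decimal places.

For Normal data with known variance σ², a Normal(μ₀, σ₀²) prior on μ is conjugate. Posterior precision = 1/σ₀² + n/σ²; posterior mean is the precision-weighted average of μ₀ and x̄.
n·x̄ = 13·487.54 = 6338.02.
σ₀² = 55.39² = 3068.0521, σ² = 41.56² = 1727.2336; σ² + n·σ₀² = 1727.2336 + 13·3068.0521 = 41611.9109.
Posterior mean = (μ₀/σ₀² + n·x̄/σ²)/(1/σ₀² + n/σ²) = (σ²·μ₀ + σ₀²·n·x̄)/(σ² + n·σ₀²) = (1727.2336·492.64 + 3068.0521·6338.02)/41611.9109 = 20296279.931546/41611.9109 = 487.7517.

487.7517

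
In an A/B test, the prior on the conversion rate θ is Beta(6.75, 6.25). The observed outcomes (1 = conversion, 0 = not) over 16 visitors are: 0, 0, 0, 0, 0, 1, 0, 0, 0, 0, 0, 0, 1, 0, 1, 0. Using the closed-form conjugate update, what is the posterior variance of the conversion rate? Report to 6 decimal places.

The Beta prior is conjugate to a Binomial/Bernoulli likelihood; the update adds successes to α and failures to β.
Posterior: Beta(α+k, β+n−k) = Beta(6.75+3, 6.25+13) = Beta(9.75, 19.25).
Var = αβ/((α+β)²(α+β+1)) = 9.75·19.25/(29.00²·30.00) = 0.007439.

0.007439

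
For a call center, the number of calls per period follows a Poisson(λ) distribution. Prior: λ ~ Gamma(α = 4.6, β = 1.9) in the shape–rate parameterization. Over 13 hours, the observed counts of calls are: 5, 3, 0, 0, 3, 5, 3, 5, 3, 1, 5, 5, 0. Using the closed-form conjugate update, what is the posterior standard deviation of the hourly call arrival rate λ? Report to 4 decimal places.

With a Gamma(shape α, rate β) prior, the Poisson likelihood is conjugate: the posterior is Gamma(α + ΣXᵢ, β + n).
Sum of counts S = 38 over n = 13 hours.
Posterior: Gamma(α+S, β+n) = Gamma(4.6+38, 1.9+13) = Gamma(42.6, 14.9).
SD = √α/β = √42.6/14.9 = 0.4380.

0.4380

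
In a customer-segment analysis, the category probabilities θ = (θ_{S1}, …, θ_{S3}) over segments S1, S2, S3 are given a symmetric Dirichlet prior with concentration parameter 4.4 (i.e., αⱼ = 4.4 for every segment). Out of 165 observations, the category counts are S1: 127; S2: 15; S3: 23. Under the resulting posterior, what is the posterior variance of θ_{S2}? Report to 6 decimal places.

The Dirichlet prior is conjugate to the Multinomial likelihood: each posterior αⱼ = prior αⱼ + observed count nⱼ.
Posterior concentration: (131.4, 19.4, 27.4), total = 178.2.
Var[θ_j] = α_j(Σα−α_j)/((Σα)²(Σα+1)) = 19.4·158.8/(178.2²·179.2) = 0.000541.

0.000541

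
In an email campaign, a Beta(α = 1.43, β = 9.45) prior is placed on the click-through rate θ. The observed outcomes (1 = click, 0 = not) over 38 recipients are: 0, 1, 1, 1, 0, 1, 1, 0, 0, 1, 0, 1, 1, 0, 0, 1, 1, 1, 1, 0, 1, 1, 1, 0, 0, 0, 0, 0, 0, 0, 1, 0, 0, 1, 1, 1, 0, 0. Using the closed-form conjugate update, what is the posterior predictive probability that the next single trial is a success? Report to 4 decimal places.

The Beta prior is conjugate to a Binomial/Bernoulli likelihood; the update adds successes to α and failures to β.
Posterior: Beta(α+k, β+n−k) = Beta(1.43+19, 9.45+19) = Beta(20.43, 28.45).
For a single future Bernoulli trial, P(success | data) = α/(α+β) = 0.4180.

0.4180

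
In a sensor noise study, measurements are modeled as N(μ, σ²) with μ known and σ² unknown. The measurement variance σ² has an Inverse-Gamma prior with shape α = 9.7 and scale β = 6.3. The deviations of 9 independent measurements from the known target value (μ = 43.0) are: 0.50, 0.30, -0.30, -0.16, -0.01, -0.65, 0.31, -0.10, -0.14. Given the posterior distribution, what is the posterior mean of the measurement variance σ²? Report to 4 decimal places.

0.5153

With known mean μ and an Inverse-Gamma(α, β) prior on σ², the Normal likelihood is conjugate: posterior is Inv-Gamma(α + n/2, β + Σ(xᵢ−μ)²/2).
Σ(xᵢ−μ)² = (0.50)² + (0.30)² + (-0.30)² + (-0.16)² + (-0.01)² + (-0.65)² + (0.31)² + (-0.10)² + (-0.14)² = 1.0039.
Posterior: Inv-Gamma(9.7 + 9/2, 6.3 + 1.0039/2) = Inv-Gamma(14.20, 6.80195).
E[σ²|data] = β/(α−1) = 6.80195/13.20 = 0.5153.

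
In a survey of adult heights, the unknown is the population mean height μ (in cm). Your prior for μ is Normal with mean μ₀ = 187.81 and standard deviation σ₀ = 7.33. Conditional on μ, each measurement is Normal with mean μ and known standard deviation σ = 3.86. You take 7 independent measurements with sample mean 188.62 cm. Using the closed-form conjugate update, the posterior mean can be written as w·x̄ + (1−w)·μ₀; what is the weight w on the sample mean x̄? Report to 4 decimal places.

For Normal data with known variance σ², a Normal(μ₀, σ₀²) prior on μ is conjugate. Posterior precision = 1/σ₀² + n/σ²; posterior mean is the precision-weighted average of μ₀ and x̄.
σ₀² = 7.33² = 53.7289, σ² = 3.86² = 14.8996. Prior precision 1/σ₀² = 1/53.7289; data precision n/σ² = 7/14.8996.
w = (n/σ²)/(1/σ₀² + n/σ²) = n·σ₀²/(σ² + n·σ₀²) = 7·53.7289/(14.8996 + 7·53.7289) = 376.1023/391.0019 = 0.9619.

0.9619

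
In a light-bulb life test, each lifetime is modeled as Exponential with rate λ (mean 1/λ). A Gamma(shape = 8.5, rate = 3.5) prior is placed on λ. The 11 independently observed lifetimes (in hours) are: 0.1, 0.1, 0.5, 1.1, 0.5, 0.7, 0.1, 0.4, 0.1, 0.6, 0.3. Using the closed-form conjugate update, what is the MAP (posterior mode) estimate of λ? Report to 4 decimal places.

2.3125

With a Gamma(shape α, rate β) prior on the exponential rate λ, the posterior after n observations with total T = Σxᵢ is Gamma(α+n, β+T).
Sum of observations T = 4.5 hours; n = 11.
Posterior: Gamma(8.5+11, 3.5+4.5) = Gamma(19.5, 8.0).
Mode = (α−1)/β = 2.3125.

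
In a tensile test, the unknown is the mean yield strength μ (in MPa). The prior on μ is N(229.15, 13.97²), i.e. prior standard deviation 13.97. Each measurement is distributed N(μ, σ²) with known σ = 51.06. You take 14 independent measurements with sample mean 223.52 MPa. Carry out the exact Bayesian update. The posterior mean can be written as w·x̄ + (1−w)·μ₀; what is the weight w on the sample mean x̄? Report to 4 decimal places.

0.5117

For Normal data with known variance σ², a Normal(μ₀, σ₀²) prior on μ is conjugate. Posterior precision = 1/σ₀² + n/σ²; posterior mean is the precision-weighted average of μ₀ and x̄.
σ₀² = 13.97² = 195.1609, σ² = 51.06² = 2607.1236. Prior precision 1/σ₀² = 1/195.1609; data precision n/σ² = 14/2607.1236.
w = (n/σ²)/(1/σ₀² + n/σ²) = n·σ₀²/(σ² + n·σ₀²) = 14·195.1609/(2607.1236 + 14·195.1609) = 2732.2526/5339.3762 = 0.5117.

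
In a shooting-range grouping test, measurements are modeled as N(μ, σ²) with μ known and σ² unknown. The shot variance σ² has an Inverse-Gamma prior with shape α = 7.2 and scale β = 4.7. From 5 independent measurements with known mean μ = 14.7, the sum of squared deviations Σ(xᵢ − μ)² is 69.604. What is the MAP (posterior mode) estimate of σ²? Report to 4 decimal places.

3.6918

With known mean μ and an Inverse-Gamma(α, β) prior on σ², the Normal likelihood is conjugate: posterior is Inv-Gamma(α + n/2, β + Σ(xᵢ−μ)²/2).
Posterior: Inv-Gamma(7.2 + 5/2, 4.7 + 69.604/2) = Inv-Gamma(9.70, 39.5020).
Mode = β/(α+1) = 39.5020/10.70 = 3.6918.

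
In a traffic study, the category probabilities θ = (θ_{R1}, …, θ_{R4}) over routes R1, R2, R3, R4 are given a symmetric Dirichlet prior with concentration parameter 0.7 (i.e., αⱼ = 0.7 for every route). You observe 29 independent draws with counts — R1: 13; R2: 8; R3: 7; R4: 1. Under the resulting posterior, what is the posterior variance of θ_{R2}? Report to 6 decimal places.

The Dirichlet prior is conjugate to the Multinomial likelihood: each posterior αⱼ = prior αⱼ + observed count nⱼ.
Posterior concentration: (13.7, 8.7, 7.7, 1.7), total = 31.8.
Var[θ_j] = α_j(Σα−α_j)/((Σα)²(Σα+1)) = 8.7·23.1/(31.8²·32.8) = 0.006059.

0.006059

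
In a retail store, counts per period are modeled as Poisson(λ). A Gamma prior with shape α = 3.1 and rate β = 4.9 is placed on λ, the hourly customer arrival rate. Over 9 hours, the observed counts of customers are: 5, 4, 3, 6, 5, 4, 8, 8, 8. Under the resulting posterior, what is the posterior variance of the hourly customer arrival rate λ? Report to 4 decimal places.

With a Gamma(shape α, rate β) prior, the Poisson likelihood is conjugate: the posterior is Gamma(α + ΣXᵢ, β + n).
Sum of counts S = 51 over n = 9 hours.
Posterior: Gamma(α+S, β+n) = Gamma(3.1+51, 4.9+9) = Gamma(54.1, 13.9).
Var = α/β² = 54.1/13.9² = 0.2800.

0.2800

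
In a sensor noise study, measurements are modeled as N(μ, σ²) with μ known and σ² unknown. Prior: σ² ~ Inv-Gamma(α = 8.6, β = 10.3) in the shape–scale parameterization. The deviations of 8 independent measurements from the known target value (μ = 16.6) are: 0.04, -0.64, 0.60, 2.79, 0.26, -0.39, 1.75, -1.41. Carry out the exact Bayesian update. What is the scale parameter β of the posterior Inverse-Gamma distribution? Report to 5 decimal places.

17.21280

With known mean μ and an Inverse-Gamma(α, β) prior on σ², the Normal likelihood is conjugate: posterior is Inv-Gamma(α + n/2, β + Σ(xᵢ−μ)²/2).
Σ(xᵢ−μ)² = (0.04)² + (-0.64)² + (0.60)² + (2.79)² + (0.26)² + (-0.39)² + (1.75)² + (-1.41)² = 13.8256.
Posterior: Inv-Gamma(8.6 + 8/2, 10.3 + 13.8256/2) = Inv-Gamma(12.60, 17.21280).
Posterior β = 17.21280.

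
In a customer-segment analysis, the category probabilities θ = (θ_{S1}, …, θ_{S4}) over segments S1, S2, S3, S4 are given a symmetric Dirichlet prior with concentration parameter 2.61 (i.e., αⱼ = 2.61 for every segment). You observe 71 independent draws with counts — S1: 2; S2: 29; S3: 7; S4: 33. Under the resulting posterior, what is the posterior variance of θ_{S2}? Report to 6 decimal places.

0.002881

The Dirichlet prior is conjugate to the Multinomial likelihood: each posterior αⱼ = prior αⱼ + observed count nⱼ.
Posterior concentration: (4.61, 31.61, 9.61, 35.61), total = 81.44.
Var[θ_j] = α_j(Σα−α_j)/((Σα)²(Σα+1)) = 31.61·49.83/(81.44²·82.44) = 0.002881.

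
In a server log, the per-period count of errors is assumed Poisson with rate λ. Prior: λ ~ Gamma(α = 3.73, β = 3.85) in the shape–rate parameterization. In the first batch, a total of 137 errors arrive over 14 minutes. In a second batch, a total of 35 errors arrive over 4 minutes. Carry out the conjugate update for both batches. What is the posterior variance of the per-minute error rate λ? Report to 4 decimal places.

0.3681

With a Gamma(shape α, rate β) prior, the Poisson likelihood is conjugate: the posterior is Gamma(α + ΣXᵢ, β + n).
After batch 1: Gamma(α+S, β+n) = Gamma(3.73+137, 3.85+14) = Gamma(140.73, 17.85).
After batch 2: Gamma(α+S, β+n) = Gamma(140.73+35, 17.85+4) = Gamma(175.73, 21.85).
Var = α/β² = 175.73/21.85² = 0.3681.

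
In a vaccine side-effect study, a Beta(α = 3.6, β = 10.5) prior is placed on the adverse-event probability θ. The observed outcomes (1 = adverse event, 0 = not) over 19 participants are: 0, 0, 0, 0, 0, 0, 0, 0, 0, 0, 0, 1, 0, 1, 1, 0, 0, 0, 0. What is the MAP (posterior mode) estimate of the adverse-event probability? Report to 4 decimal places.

0.1801

The Beta prior is conjugate to a Binomial/Bernoulli likelihood; the update adds successes to α and failures to β.
Posterior: Beta(α+k, β+n−k) = Beta(3.6+3, 10.5+16) = Beta(6.6, 26.5).
Mode of Beta(a,b) for a,b>1 is (a−1)/(a+b−2) = 5.6/31.1 = 0.1801.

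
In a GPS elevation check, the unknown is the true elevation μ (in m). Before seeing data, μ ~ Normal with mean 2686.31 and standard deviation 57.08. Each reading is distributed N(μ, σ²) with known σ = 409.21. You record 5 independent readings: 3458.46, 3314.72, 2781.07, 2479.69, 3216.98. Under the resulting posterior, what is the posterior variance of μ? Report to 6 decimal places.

For Normal data with known variance σ², a Normal(μ₀, σ₀²) prior on μ is conjugate. Posterior precision = 1/σ₀² + n/σ²; posterior mean is the precision-weighted average of μ₀ and x̄.
σ₀² = 57.08² = 3258.1264, σ² = 409.21² = 167452.8241; σ² + n·σ₀² = 167452.8241 + 5·3258.1264 = 183743.4561.
Posterior precision = 1/σ₀² + n/σ² = 1/3258.1264 + 5/167452.8241 = (σ² + n·σ₀²)/(σ₀²σ²) = 183743.4561/(3258.1264·167452.8241); posterior variance σₙ² = σ₀²σ²/(σ² + n·σ₀²) = 3258.1264·167452.8241/183743.4561 = 2969.262027.

2969.262027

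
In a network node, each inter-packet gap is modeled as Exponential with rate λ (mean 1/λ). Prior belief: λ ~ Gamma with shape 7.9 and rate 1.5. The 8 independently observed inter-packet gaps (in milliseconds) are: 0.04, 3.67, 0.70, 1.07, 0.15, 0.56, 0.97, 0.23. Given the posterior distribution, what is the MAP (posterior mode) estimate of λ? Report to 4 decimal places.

With a Gamma(shape α, rate β) prior on the exponential rate λ, the posterior after n observations with total T = Σxᵢ is Gamma(α+n, β+T).
Sum of observations T = 7.39 milliseconds; n = 8.
Posterior: Gamma(7.9+8, 1.5+7.39) = Gamma(15.9, 8.89).
Mode = (α−1)/β = 1.6760.

1.6760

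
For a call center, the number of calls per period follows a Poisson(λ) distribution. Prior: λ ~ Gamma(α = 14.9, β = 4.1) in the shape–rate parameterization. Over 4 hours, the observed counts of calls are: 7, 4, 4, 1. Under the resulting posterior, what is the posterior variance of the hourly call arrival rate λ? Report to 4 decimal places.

0.4710

With a Gamma(shape α, rate β) prior, the Poisson likelihood is conjugate: the posterior is Gamma(α + ΣXᵢ, β + n).
Sum of counts S = 16 over n = 4 hours.
Posterior: Gamma(α+S, β+n) = Gamma(14.9+16, 4.1+4) = Gamma(30.9, 8.1).
Var = α/β² = 30.9/8.1² = 0.4710.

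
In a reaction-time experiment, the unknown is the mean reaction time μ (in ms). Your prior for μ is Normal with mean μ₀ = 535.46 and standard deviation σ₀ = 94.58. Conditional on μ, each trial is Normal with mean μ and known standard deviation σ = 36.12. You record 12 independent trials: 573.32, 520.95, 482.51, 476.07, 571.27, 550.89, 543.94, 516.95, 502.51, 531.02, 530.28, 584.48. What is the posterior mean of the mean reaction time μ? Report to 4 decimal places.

For Normal data with known variance σ², a Normal(μ₀, σ₀²) prior on μ is conjugate. Posterior precision = 1/σ₀² + n/σ²; posterior mean is the precision-weighted average of μ₀ and x̄.
Σxᵢ = 573.32 + 520.95 + 482.51 + 476.07 + 571.27 + 550.89 + 543.94 + 516.95 + 502.51 + 531.02 + 530.28 + 584.48 = 6384.19, so n·x̄ = 6384.19.
σ₀² = 94.58² = 8945.3764, σ² = 36.12² = 1304.6544; σ² + n·σ₀² = 1304.6544 + 12·8945.3764 = 108649.1712.
Posterior mean = (μ₀/σ₀² + n·x̄/σ²)/(1/σ₀² + n/σ²) = (σ²·μ₀ + σ₀²·n·x̄)/(σ² + n·σ₀²) = (1304.6544·535.46 + 8945.3764·6384.19)/108649.1712 = 57807572.80414/108649.1712 = 532.0572.

532.0572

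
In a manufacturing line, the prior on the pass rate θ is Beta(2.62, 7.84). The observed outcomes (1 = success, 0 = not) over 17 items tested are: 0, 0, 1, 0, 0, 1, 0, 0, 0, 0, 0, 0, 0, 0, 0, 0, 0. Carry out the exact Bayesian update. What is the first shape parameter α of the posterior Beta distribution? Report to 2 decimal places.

The Beta prior is conjugate to a Binomial/Bernoulli likelihood; the update adds successes to α and failures to β.
Posterior: Beta(α+k, β+n−k) = Beta(2.62+2, 7.84+15) = Beta(4.62, 22.84).
Posterior α = 4.62.

4.62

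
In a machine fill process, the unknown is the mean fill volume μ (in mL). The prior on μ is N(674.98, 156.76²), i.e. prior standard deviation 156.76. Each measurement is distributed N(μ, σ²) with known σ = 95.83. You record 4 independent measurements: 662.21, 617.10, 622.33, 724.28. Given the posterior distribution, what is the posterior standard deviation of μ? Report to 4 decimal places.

For Normal data with known variance σ², a Normal(μ₀, σ₀²) prior on μ is conjugate. Posterior precision = 1/σ₀² + n/σ²; posterior mean is the precision-weighted average of μ₀ and x̄.
σ₀² = 156.76² = 24573.6976, σ² = 95.83² = 9183.3889; σ² + n·σ₀² = 9183.3889 + 4·24573.6976 = 107478.1793.
Posterior precision = 1/σ₀² + n/σ² = 1/24573.6976 + 4/9183.3889 = (σ² + n·σ₀²)/(σ₀²σ²) = 107478.1793/(24573.6976·9183.3889); posterior variance σₙ² = σ₀²σ²/(σ² + n·σ₀²) = 24573.6976·9183.3889/107478.1793 = 2099.680356.
Posterior SD = √σₙ² = √(24573.6976·9183.3889/107478.1793) = 45.8223.

45.8223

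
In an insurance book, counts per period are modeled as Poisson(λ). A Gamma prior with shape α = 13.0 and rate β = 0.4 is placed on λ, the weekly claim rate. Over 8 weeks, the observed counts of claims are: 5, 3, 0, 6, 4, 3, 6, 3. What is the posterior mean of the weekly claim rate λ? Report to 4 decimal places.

With a Gamma(shape α, rate β) prior, the Poisson likelihood is conjugate: the posterior is Gamma(α + ΣXᵢ, β + n).
Sum of counts S = 30 over n = 8 weeks.
Posterior: Gamma(α+S, β+n) = Gamma(13.0+30, 0.4+8) = Gamma(43.0, 8.4).
Posterior mean = α/β = 43.0/8.4 = 5.1190.

5.1190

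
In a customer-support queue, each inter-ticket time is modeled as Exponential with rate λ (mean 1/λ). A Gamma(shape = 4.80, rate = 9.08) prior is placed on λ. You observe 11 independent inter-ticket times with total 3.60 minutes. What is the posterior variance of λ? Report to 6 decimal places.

With a Gamma(shape α, rate β) prior on the exponential rate λ, the posterior after n observations with total T = Σxᵢ is Gamma(α+n, β+T).
Posterior: Gamma(4.80+11, 9.08+3.60) = Gamma(15.80, 12.68).
Var = α/β² = 0.098269.

0.098269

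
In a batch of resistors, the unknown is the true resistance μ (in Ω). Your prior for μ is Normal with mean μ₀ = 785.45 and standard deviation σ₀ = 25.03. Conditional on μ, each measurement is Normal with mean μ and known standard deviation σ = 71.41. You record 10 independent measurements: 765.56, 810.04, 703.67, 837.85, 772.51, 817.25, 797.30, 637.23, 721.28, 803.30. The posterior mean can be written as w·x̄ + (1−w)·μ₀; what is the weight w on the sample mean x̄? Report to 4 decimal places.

0.5513

For Normal data with known variance σ², a Normal(μ₀, σ₀²) prior on μ is conjugate. Posterior precision = 1/σ₀² + n/σ²; posterior mean is the precision-weighted average of μ₀ and x̄.
σ₀² = 25.03² = 626.5009, σ² = 71.41² = 5099.3881. Prior precision 1/σ₀² = 1/626.5009; data precision n/σ² = 10/5099.3881.
w = (n/σ²)/(1/σ₀² + n/σ²) = n·σ₀²/(σ² + n·σ₀²) = 10·626.5009/(5099.3881 + 10·626.5009) = 6265.009/11364.3971 = 0.5513.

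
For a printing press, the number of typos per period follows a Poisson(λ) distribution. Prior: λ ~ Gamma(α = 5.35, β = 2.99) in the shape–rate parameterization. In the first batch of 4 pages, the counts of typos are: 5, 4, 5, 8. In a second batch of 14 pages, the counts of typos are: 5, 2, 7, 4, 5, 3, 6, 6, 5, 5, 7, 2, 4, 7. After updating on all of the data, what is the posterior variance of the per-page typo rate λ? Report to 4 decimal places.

0.2164

With a Gamma(shape α, rate β) prior, the Poisson likelihood is conjugate: the posterior is Gamma(α + ΣXᵢ, β + n).
Batch 1: sum of counts S = 22 over n = 4 pages.
After batch 1: Gamma(α+S, β+n) = Gamma(5.35+22, 2.99+4) = Gamma(27.35, 6.99).
Batch 2: sum of counts S = 68 over n = 14 pages.
After batch 2: Gamma(α+S, β+n) = Gamma(27.35+68, 6.99+14) = Gamma(95.35, 20.99).
Var = α/β² = 95.35/20.99² = 0.2164.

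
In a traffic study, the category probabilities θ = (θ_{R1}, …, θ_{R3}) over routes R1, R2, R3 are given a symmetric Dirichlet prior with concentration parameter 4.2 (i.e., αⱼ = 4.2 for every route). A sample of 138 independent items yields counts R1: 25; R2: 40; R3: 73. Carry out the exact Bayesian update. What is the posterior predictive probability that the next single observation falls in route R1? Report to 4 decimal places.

0.1939

The Dirichlet prior is conjugate to the Multinomial likelihood: each posterior αⱼ = prior αⱼ + observed count nⱼ.
Posterior concentration: (29.2, 44.2, 77.2), total = 150.6.
P(next = R1 | data) = α_{R1}/Σα = 0.1939.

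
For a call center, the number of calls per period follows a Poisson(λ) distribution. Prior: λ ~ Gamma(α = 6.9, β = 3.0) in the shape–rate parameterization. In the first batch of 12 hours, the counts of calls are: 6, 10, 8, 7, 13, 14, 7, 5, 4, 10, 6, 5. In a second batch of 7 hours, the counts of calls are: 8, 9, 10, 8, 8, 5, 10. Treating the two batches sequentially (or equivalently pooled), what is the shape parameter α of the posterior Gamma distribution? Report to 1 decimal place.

With a Gamma(shape α, rate β) prior, the Poisson likelihood is conjugate: the posterior is Gamma(α + ΣXᵢ, β + n).
Batch 1: sum of counts S = 95 over n = 12 hours.
After batch 1: Gamma(α+S, β+n) = Gamma(6.9+95, 3.0+12) = Gamma(101.9, 15.0).
Batch 2: sum of counts S = 58 over n = 7 hours.
After batch 2: Gamma(α+S, β+n) = Gamma(101.9+58, 15.0+7) = Gamma(159.9, 22.0).
Posterior α = 159.9.

159.9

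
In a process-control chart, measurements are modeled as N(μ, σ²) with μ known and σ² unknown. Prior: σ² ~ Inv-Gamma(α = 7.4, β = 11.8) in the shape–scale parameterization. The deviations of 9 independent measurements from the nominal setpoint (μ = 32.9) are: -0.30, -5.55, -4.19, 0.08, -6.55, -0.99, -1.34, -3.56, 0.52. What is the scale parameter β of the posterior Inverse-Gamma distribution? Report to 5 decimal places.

65.33860

With known mean μ and an Inverse-Gamma(α, β) prior on σ², the Normal likelihood is conjugate: posterior is Inv-Gamma(α + n/2, β + Σ(xᵢ−μ)²/2).
Σ(xᵢ−μ)² = (-0.30)² + (-5.55)² + (-4.19)² + (0.08)² + (-6.55)² + (-0.99)² + (-1.34)² + (-3.56)² + (0.52)² = 107.0772.
Posterior: Inv-Gamma(7.4 + 9/2, 11.8 + 107.0772/2) = Inv-Gamma(11.90, 65.33860).
Posterior β = 65.33860.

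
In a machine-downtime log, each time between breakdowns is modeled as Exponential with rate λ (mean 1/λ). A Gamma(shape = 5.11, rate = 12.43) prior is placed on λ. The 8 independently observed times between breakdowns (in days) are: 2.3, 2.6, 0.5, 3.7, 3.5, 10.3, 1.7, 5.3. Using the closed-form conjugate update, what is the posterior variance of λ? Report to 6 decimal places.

0.007317

With a Gamma(shape α, rate β) prior on the exponential rate λ, the posterior after n observations with total T = Σxᵢ is Gamma(α+n, β+T).
Sum of observations T = 29.9 days; n = 8.
Posterior: Gamma(5.11+8, 12.43+29.9) = Gamma(13.11, 42.33).
Var = α/β² = 0.007317.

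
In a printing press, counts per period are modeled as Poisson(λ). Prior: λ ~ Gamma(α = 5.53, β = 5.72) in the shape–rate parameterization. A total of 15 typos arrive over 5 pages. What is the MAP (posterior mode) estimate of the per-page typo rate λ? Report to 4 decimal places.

1.8218

With a Gamma(shape α, rate β) prior, the Poisson likelihood is conjugate: the posterior is Gamma(α + ΣXᵢ, β + n).
Posterior: Gamma(α+S, β+n) = Gamma(5.53+15, 5.72+5) = Gamma(20.53, 10.72).
Mode of Gamma(α,β) for α≥1 is (α−1)/β = 19.53/10.72 = 1.8218.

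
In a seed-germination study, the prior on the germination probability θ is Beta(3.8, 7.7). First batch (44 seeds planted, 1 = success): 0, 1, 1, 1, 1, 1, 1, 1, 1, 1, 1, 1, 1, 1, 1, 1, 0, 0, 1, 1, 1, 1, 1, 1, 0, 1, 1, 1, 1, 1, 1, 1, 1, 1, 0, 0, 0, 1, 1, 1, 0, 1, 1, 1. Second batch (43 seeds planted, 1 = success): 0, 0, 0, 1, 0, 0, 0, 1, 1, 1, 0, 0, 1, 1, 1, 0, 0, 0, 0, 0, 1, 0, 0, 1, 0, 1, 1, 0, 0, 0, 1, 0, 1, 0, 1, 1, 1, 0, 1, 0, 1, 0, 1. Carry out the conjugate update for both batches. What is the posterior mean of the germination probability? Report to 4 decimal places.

The Beta prior is conjugate to a Binomial/Bernoulli likelihood; the update adds successes to α and failures to β.
After batch 1: Beta(3.8+36, 7.7+8) = Beta(39.8, 15.7).
After batch 2: Beta(39.8+19, 15.7+24) = Beta(58.8, 39.7).
Posterior mean = α/(α+β) = 58.8/98.5 = 0.5970.

0.5970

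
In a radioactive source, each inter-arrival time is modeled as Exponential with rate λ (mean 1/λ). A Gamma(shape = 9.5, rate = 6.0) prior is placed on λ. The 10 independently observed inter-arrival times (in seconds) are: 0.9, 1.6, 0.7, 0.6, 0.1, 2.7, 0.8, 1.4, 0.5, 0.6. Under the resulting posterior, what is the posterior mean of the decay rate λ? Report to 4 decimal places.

With a Gamma(shape α, rate β) prior on the exponential rate λ, the posterior after n observations with total T = Σxᵢ is Gamma(α+n, β+T).
Sum of observations T = 9.9 seconds; n = 10.
Posterior: Gamma(9.5+10, 6.0+9.9) = Gamma(19.5, 15.9).
Posterior mean of λ = α/β = 19.5/15.9 = 1.2264.

1.2264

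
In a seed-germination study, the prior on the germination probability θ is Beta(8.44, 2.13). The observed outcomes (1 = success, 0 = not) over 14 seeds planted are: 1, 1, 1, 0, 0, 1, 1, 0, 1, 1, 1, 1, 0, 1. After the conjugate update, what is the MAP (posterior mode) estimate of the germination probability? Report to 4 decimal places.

0.7727

The Beta prior is conjugate to a Binomial/Bernoulli likelihood; the update adds successes to α and failures to β.
Posterior: Beta(α+k, β+n−k) = Beta(8.44+10, 2.13+4) = Beta(18.44, 6.13).
Mode of Beta(a,b) for a,b>1 is (a−1)/(a+b−2) = 17.44/22.57 = 0.7727.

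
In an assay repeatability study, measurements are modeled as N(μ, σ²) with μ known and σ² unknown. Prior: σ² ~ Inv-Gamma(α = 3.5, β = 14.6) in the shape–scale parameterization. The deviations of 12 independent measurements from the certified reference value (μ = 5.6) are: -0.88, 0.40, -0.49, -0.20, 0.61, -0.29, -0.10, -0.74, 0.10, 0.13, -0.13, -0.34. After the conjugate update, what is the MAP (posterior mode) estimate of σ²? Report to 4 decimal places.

1.5042

With known mean μ and an Inverse-Gamma(α, β) prior on σ², the Normal likelihood is conjugate: posterior is Inv-Gamma(α + n/2, β + Σ(xᵢ−μ)²/2).
Σ(xᵢ−μ)² = (-0.88)² + (0.40)² + (-0.49)² + (-0.20)² + (0.61)² + (-0.29)² + (-0.10)² + (-0.74)² + (0.10)² + (0.13)² + (-0.13)² + (-0.34)² = 2.3877.
Posterior: Inv-Gamma(3.5 + 12/2, 14.6 + 2.3877/2) = Inv-Gamma(9.50, 15.79385).
Mode = β/(α+1) = 15.79385/10.50 = 1.5042.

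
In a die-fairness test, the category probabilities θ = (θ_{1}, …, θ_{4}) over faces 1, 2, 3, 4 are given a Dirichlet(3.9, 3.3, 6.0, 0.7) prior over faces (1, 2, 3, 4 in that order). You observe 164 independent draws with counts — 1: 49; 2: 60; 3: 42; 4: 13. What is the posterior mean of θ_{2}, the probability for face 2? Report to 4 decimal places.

0.3558

The Dirichlet prior is conjugate to the Multinomial likelihood: each posterior αⱼ = prior αⱼ + observed count nⱼ.
Posterior concentration: (52.9, 63.3, 48.0, 13.7), total = 177.9.
E[θ_{2}|data] = α_{2}/Σα = 63.3/177.9 = 0.3558.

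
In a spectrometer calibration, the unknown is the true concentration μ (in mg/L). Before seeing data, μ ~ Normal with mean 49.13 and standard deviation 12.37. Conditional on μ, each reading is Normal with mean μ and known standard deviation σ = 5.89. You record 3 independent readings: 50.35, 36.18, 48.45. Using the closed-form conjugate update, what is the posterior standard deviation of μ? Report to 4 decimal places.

For Normal data with known variance σ², a Normal(μ₀, σ₀²) prior on μ is conjugate. Posterior precision = 1/σ₀² + n/σ²; posterior mean is the precision-weighted average of μ₀ and x̄.
σ₀² = 12.37² = 153.0169, σ² = 5.89² = 34.6921; σ² + n·σ₀² = 34.6921 + 3·153.0169 = 493.7428.
Posterior precision = 1/σ₀² + n/σ² = 1/153.0169 + 3/34.6921 = (σ² + n·σ₀²)/(σ₀²σ²) = 493.7428/(153.0169·34.6921); posterior variance σₙ² = σ₀²σ²/(σ² + n·σ₀²) = 153.0169·34.6921/493.7428 = 10.751504.
Posterior SD = √σₙ² = √(153.0169·34.6921/493.7428) = 3.2789.

3.2789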